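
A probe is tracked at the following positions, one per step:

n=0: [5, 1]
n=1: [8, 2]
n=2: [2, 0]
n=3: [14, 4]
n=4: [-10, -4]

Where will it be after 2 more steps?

Step-to-step displacements: [+3, +1], [-6, -2], [+12, +4], [-24, -8]; each is -2× the previous.
step 5: [-10, -4] + [+48, +16] → [38, 12]
step 6: [38, 12] + [-96, -32] → [-58, -20]

[-58, -20]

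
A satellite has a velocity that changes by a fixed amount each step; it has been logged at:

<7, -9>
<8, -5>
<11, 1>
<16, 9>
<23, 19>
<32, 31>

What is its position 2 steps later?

Taking differences between consecutive positions: <+1, +4>, <+3, +6>, <+5, +8>, <+7, +10>, <+9, +12>. These grow by <+2, +2> each step.
step 6: <32, 31> + <+11, +14> → <43, 45>
step 7: <43, 45> + <+13, +16> → <56, 61>

<56, 61>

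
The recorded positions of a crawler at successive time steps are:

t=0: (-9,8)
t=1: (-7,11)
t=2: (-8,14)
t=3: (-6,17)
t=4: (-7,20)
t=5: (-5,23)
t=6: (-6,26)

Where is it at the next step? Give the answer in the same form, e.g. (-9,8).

(-4,29)

Step-to-step displacements: (+2,+3), (-1,+3), (+2,+3), (-1,+3), (+2,+3), (-1,+3) — a repeating cycle of length 2.
step 7: apply (+2,+3) → (-4,29)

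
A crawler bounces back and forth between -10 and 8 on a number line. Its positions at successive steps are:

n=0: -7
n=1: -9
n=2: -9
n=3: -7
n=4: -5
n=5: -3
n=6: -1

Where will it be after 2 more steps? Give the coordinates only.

The value travels 2 per step and bounces off the walls at -10 and 8.
  step 7: -1 → 1
  step 8: 1 → 3

3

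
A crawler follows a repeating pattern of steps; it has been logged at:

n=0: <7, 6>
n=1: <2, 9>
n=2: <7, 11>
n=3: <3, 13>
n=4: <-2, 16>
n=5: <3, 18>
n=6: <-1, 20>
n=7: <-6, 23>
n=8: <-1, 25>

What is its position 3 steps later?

Differencing gives <-5, +3>, <+5, +2>, <-4, +2>, <-5, +3>, <+5, +2>, <-4, +2>, <-5, +3>, <+5, +2>. This is the pattern <-5, +3>, <+5, +2>, <-4, +2> repeated.
step 9: apply <-4, +2> → <-5, 27>
step 10: apply <-5, +3> → <-10, 30>
step 11: apply <+5, +2> → <-5, 32>

<-5, 32>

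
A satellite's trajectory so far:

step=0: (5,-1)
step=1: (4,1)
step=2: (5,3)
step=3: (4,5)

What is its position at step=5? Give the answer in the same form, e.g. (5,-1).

The first coordinate repeats the cycle [5, 4] with period 2; step 5 mod 2 = 1, giving 4.
The second coordinate changes by +2 each step, so at step 5 it is -1 + 5·(2) = 9.

(4,9)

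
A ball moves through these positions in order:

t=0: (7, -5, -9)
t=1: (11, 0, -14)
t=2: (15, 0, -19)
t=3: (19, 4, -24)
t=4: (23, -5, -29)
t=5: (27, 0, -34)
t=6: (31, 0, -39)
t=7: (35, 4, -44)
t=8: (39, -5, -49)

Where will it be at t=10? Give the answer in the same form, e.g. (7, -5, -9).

The first coordinate changes by +4 each step, so at step 10 it is 7 + 10·(4) = 47.
The second coordinate repeats the cycle [-5, 0, 0, 4] with period 4; step 10 mod 4 = 2, giving 0.
The third coordinate changes by -5 each step, so at step 10 it is -9 + 10·(-5) = -59.

(47, 0, -59)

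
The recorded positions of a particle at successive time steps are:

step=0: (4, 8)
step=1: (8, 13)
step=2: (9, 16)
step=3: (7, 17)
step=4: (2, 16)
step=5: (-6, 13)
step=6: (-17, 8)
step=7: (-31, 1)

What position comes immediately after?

Successive displacements: (+4, +5), (+1, +3), (-2, +1), (-5, -1), (-8, -3), (-11, -5), (-14, -7) — each changes by (-3, -2).
step 8: (-31, 1) + (-17, -9) → (-48, -8)

(-48, -8)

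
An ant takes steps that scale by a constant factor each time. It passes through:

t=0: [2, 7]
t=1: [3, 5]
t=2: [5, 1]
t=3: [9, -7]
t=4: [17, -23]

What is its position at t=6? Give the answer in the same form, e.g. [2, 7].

[65, -119]

The jumps are [+1, -2], [+2, -4], [+4, -8], [+8, -16] — a geometric progression with ratio 2.
step 5: [17, -23] + [+16, -32] → [33, -55]
step 6: [33, -55] + [+32, -64] → [65, -119]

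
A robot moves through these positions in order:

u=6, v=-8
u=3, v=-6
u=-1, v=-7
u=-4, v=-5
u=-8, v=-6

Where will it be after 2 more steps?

u=-15, v=-5

Differencing gives (-3, +2), (-4, -1), (-3, +2), (-4, -1). This is the pattern (-3, +2), (-4, -1) repeated.
step 5: apply (-3, +2) → u=-11, v=-4
step 6: apply (-4, -1) → u=-15, v=-5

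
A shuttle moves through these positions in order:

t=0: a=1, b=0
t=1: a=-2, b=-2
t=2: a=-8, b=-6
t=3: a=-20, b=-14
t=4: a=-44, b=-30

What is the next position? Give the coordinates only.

The jumps are (-3, -2), (-6, -4), (-12, -8), (-24, -16) — a geometric progression with ratio 2.
step 5: a=-44, b=-30 + (-48, -32) → a=-92, b=-62

a=-92, b=-62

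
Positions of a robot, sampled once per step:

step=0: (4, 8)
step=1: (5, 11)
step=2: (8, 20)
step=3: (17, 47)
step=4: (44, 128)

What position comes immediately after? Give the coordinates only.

Consecutive displacements (+1, +3), (+3, +9), (+9, +27), (+27, +81) scale by a factor of 3 each step.
step 5: (44, 128) + (+81, +243) → (125, 371)

(125, 371)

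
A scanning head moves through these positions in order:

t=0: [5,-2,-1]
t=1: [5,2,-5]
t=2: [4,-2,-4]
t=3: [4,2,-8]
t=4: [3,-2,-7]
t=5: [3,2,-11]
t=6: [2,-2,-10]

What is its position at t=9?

Step-to-step displacements: [+0,+4,-4], [-1,-4,+1], [+0,+4,-4], [-1,-4,+1], [+0,+4,-4], [-1,-4,+1] — a repeating cycle of length 2.
step 7: apply [+0,+4,-4] → [2,2,-14]
step 8: apply [-1,-4,+1] → [1,-2,-13]
step 9: apply [+0,+4,-4] → [1,2,-17]

[1,2,-17]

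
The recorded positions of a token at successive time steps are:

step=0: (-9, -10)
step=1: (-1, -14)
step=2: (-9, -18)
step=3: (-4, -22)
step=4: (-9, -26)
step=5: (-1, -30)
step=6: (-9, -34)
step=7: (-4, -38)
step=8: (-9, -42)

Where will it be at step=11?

(-4, -54)

First: cycles through -9, -1, -9, -4 every 4 steps. Step 11 lands at position 3 of the cycle → -4.
Second: linear, -4 per step → -54 at step 11.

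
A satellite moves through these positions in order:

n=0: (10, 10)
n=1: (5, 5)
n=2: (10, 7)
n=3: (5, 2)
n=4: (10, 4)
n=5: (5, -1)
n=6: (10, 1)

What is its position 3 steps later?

(5, -7)

The moves between consecutive positions are (-5, -5), (+5, +2), (-5, -5), (+5, +2), (-5, -5), (+5, +2); they repeat the 2-cycle [(-5, -5), (+5, +2)].
step 7: apply (-5, -5) → (5, -4)
step 8: apply (+5, +2) → (10, -2)
step 9: apply (-5, -5) → (5, -7)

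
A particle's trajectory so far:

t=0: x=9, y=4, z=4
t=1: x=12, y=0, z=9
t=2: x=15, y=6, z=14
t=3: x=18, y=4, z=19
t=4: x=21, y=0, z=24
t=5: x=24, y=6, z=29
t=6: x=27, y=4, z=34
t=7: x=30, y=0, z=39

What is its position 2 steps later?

X: linear, +3 per step → 36 at step 9.
Y: cycles through 4, 0, 6 every 3 steps. Step 9 lands at position 0 of the cycle → 4.
Z: linear, +5 per step → 49 at step 9.

x=36, y=4, z=49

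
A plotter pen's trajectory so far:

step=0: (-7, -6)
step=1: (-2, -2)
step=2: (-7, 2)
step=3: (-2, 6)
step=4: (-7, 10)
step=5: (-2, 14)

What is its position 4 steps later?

(-2, 30)

First: cycles through -7, -2 every 2 steps. Step 9 lands at position 1 of the cycle → -2.
Second: linear, +4 per step → 30 at step 9.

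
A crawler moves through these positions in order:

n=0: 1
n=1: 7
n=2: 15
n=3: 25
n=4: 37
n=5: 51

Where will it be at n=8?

105

Successive displacements: +6, +8, +10, +12, +14 — each changes by +2.
step 6: 51 + 16 → 67
step 7: 67 + 18 → 85
step 8: 85 + 20 → 105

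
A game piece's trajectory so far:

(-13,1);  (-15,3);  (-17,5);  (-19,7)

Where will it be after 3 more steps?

(-25,13)

Constant displacement of (-2,+2) per step.
step 4: (-19,7) + (-2,+2) → (-21,9)
step 5: (-21,9) + (-2,+2) → (-23,11)
step 6: (-23,11) + (-2,+2) → (-25,13)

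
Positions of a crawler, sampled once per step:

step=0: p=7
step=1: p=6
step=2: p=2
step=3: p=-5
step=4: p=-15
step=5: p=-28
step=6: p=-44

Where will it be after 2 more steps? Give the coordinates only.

Taking differences between consecutive positions: -1, -4, -7, -10, -13, -16. These grow by -3 each step.
step 7: -44 − 19 → p=-63
step 8: -63 − 22 → p=-85

p=-85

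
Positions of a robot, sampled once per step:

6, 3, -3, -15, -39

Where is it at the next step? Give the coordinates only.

The jumps are -3, -6, -12, -24 — a geometric progression with ratio 2.
step 5: -39 − 48 → -87

-87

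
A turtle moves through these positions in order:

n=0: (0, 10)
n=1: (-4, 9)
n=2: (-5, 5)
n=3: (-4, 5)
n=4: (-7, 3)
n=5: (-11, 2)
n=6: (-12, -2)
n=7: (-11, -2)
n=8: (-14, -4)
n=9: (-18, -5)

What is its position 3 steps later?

(-21, -11)

Differencing gives (-4, -1), (-1, -4), (+1, +0), (-3, -2), (-4, -1), (-1, -4), (+1, +0), (-3, -2), (-4, -1). This is the pattern (-4, -1), (-1, -4), (+1, +0), (-3, -2) repeated.
step 10: apply (-1, -4) → (-19, -9)
step 11: apply (+1, +0) → (-18, -9)
step 12: apply (-3, -2) → (-21, -11)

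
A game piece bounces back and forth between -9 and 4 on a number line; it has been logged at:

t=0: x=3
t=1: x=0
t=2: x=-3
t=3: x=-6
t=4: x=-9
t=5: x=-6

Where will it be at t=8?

The value reflects between -9 and 4, moving 3 per step.
  step 6: -6 → -3
  step 7: -3 → 0
  step 8: 0 → 3

x=3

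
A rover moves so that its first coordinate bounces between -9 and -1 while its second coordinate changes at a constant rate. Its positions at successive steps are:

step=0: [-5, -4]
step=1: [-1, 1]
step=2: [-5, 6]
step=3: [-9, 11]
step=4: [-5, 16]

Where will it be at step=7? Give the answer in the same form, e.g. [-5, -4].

[-9, 31]

The first coordinate reflects between -9 and -1, moving 4 per step.
  step 5: -5 → -1
  step 6: -1 → -5
  step 7: -5 → -9
The second coordinate changes by +5 each step: at step 7 it is 31.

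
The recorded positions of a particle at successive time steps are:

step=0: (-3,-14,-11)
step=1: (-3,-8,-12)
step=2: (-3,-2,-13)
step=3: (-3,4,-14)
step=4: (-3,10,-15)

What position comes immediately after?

Each step adds (+0,+6,-1) to the position.
step 5: (-3,10,-15) + (+0,+6,-1) → (-3,16,-16)

(-3,16,-16)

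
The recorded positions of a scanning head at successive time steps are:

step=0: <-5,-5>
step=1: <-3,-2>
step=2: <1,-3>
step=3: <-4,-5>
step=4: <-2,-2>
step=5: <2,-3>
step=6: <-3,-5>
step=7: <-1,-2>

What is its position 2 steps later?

The moves between consecutive positions are <+2,+3>, <+4,-1>, <-5,-2>, <+2,+3>, <+4,-1>, <-5,-2>, <+2,+3>; they repeat the 3-cycle [<+2,+3>, <+4,-1>, <-5,-2>].
step 8: apply <+4,-1> → <3,-3>
step 9: apply <-5,-2> → <-2,-5>

<-2,-5>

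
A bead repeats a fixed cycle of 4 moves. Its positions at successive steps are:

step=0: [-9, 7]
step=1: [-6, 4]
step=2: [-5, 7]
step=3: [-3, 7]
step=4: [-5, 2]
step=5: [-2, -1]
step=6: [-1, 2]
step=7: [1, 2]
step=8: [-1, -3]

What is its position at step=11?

[5, -3]

Differencing gives [+3, -3], [+1, +3], [+2, +0], [-2, -5], [+3, -3], [+1, +3], [+2, +0], [-2, -5]. This is the pattern [+3, -3], [+1, +3], [+2, +0], [-2, -5] repeated.
step 9: apply [+3, -3] → [2, -6]
step 10: apply [+1, +3] → [3, -3]
step 11: apply [+2, +0] → [5, -3]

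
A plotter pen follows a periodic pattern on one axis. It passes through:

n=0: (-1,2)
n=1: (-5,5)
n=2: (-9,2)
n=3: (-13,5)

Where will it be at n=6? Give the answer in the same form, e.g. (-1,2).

First: linear, -4 per step → -25 at step 6.
Second: cycles through 2, 5 every 2 steps. Step 6 lands at position 0 of the cycle → 2.

(-25,2)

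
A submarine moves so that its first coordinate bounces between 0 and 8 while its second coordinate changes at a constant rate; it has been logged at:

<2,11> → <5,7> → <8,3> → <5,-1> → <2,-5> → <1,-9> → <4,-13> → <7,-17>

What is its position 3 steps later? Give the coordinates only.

<0,-29>

The first coordinate travels 3 per step and bounces off the walls at 0 and 8.
  step 8: 7 → 6
  step 9: 6 → 3
  step 10: 3 → 0
The second coordinate changes by -4 each step: at step 10 it is -29.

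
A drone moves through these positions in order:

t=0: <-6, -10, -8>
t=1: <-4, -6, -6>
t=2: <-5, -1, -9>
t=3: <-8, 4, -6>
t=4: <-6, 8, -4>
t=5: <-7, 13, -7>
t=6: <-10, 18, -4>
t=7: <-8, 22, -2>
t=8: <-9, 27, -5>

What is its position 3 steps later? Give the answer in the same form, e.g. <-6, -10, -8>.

Differencing gives <+2, +4, +2>, <-1, +5, -3>, <-3, +5, +3>, <+2, +4, +2>, <-1, +5, -3>, <-3, +5, +3>, <+2, +4, +2>, <-1, +5, -3>. This is the pattern <+2, +4, +2>, <-1, +5, -3>, <-3, +5, +3> repeated.
step 9: apply <-3, +5, +3> → <-12, 32, -2>
step 10: apply <+2, +4, +2> → <-10, 36, 0>
step 11: apply <-1, +5, -3> → <-11, 41, -3>

<-11, 41, -3>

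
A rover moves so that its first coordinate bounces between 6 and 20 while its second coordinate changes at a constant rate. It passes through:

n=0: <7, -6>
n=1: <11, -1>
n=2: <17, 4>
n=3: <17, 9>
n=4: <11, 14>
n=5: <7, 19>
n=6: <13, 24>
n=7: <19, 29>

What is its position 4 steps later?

<15, 49>

The first coordinate travels 6 per step and bounces off the walls at 6 and 20.
  step 8: 19 → 15
  step 9: 15 → 9
  step 10: 9 → 9
  step 11: 9 → 15
The second coordinate changes by +5 each step: at step 11 it is 49.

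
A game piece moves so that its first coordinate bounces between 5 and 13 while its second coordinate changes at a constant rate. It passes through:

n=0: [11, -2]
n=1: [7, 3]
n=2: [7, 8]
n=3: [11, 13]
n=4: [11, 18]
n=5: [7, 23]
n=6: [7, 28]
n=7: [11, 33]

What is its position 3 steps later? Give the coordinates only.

The first coordinate travels 4 per step and bounces off the walls at 5 and 13.
  step 8: 11 → 11
  step 9: 11 → 7
  step 10: 7 → 7
The second coordinate changes by +5 each step: at step 10 it is 48.

[7, 48]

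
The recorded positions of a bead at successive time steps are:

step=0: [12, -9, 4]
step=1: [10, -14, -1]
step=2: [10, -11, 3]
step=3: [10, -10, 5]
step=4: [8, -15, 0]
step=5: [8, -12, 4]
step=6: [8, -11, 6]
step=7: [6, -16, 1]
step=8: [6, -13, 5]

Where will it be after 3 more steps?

[4, -14, 6]

Step-to-step displacements: [-2, -5, -5], [+0, +3, +4], [+0, +1, +2], [-2, -5, -5], [+0, +3, +4], [+0, +1, +2], [-2, -5, -5], [+0, +3, +4] — a repeating cycle of length 3.
step 9: apply [+0, +1, +2] → [6, -12, 7]
step 10: apply [-2, -5, -5] → [4, -17, 2]
step 11: apply [+0, +3, +4] → [4, -14, 6]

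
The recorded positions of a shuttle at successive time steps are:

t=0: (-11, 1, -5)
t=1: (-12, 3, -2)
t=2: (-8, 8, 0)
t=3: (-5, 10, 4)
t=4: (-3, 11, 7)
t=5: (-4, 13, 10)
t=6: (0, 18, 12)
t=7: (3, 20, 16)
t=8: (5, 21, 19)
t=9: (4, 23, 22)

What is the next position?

Differencing gives (-1, +2, +3), (+4, +5, +2), (+3, +2, +4), (+2, +1, +3), (-1, +2, +3), (+4, +5, +2), (+3, +2, +4), (+2, +1, +3), (-1, +2, +3). This is the pattern (-1, +2, +3), (+4, +5, +2), (+3, +2, +4), (+2, +1, +3) repeated.
step 10: apply (+4, +5, +2) → (8, 28, 24)

(8, 28, 24)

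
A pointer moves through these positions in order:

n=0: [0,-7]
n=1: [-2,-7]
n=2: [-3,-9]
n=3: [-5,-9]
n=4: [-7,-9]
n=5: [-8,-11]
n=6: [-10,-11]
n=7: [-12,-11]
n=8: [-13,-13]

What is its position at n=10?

Differencing gives [-2,+0], [-1,-2], [-2,+0], [-2,+0], [-1,-2], [-2,+0], [-2,+0], [-1,-2]. This is the pattern [-2,+0], [-1,-2], [-2,+0] repeated.
step 9: apply [-2,+0] → [-15,-13]
step 10: apply [-2,+0] → [-17,-13]

[-17,-13]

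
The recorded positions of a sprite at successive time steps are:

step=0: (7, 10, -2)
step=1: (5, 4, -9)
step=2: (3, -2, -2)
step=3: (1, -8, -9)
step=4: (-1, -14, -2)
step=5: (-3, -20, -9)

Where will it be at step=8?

The first coordinate changes by -2 each step, so at step 8 it is 7 + 8·(-2) = -9.
The second coordinate changes by -6 each step, so at step 8 it is 10 + 8·(-6) = -38.
The third coordinate repeats the cycle [-2, -9] with period 2; step 8 mod 2 = 0, giving -2.

(-9, -38, -2)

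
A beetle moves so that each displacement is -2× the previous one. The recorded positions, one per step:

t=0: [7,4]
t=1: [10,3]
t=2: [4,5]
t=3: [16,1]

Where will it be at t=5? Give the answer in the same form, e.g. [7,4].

Consecutive displacements [+3,-1], [-6,+2], [+12,-4] scale by a factor of -2 each step.
step 4: [16,1] + [-24,+8] → [-8,9]
step 5: [-8,9] + [+48,-16] → [40,-7]

[40,-7]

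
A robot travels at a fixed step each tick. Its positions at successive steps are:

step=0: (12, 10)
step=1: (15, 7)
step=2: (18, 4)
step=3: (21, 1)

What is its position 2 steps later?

Constant displacement of (+3, -3) per step.
step 4: (21, 1) + (+3, -3) → (24, -2)
step 5: (24, -2) + (+3, -3) → (27, -5)

(27, -5)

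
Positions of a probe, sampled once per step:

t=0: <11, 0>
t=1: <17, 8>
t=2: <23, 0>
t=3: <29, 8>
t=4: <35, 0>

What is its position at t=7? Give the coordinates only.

The first coordinate changes by +6 each step, so at step 7 it is 11 + 7·(6) = 53.
The second coordinate repeats the cycle [0, 8] with period 2; step 7 mod 2 = 1, giving 8.

<53, 8>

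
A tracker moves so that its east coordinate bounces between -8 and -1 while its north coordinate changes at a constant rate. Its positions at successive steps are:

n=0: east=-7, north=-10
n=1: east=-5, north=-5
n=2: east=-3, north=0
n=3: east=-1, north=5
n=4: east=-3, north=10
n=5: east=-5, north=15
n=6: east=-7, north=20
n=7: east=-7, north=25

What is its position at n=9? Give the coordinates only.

east=-3, north=35

The east coordinate reflects between -8 and -1, moving 2 per step.
  step 8: -7 → -5
  step 9: -5 → -3
The north coordinate changes by +5 each step: at step 9 it is 35.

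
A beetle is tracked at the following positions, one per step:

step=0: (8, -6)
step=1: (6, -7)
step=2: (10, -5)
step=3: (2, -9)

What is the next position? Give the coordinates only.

Consecutive displacements (-2, -1), (+4, +2), (-8, -4) scale by a factor of -2 each step.
step 4: (2, -9) + (+16, +8) → (18, -1)

(18, -1)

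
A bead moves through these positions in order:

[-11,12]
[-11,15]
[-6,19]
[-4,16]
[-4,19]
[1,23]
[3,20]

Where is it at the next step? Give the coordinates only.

[3,23]

The moves between consecutive positions are [+0,+3], [+5,+4], [+2,-3], [+0,+3], [+5,+4], [+2,-3]; they repeat the 3-cycle [[+0,+3], [+5,+4], [+2,-3]].
step 7: apply [+0,+3] → [3,23]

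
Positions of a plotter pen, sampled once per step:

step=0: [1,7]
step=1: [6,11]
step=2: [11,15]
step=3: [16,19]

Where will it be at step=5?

[26,27]

The position changes by [+5,+4] every step.
step 4: [16,19] + [+5,+4] → [21,23]
step 5: [21,23] + [+5,+4] → [26,27]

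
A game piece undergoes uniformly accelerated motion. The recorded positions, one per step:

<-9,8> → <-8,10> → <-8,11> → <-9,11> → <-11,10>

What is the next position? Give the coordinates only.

Taking differences between consecutive positions: <+1,+2>, <+0,+1>, <-1,+0>, <-2,-1>. These grow by <-1,-1> each step.
step 5: <-11,10> + <-3,-2> → <-14,8>

<-14,8>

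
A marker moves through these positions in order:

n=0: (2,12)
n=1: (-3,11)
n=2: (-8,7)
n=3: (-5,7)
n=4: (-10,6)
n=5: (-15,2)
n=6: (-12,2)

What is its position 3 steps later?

(-19,-3)

Differencing gives (-5,-1), (-5,-4), (+3,+0), (-5,-1), (-5,-4), (+3,+0). This is the pattern (-5,-1), (-5,-4), (+3,+0) repeated.
step 7: apply (-5,-1) → (-17,1)
step 8: apply (-5,-4) → (-22,-3)
step 9: apply (+3,+0) → (-19,-3)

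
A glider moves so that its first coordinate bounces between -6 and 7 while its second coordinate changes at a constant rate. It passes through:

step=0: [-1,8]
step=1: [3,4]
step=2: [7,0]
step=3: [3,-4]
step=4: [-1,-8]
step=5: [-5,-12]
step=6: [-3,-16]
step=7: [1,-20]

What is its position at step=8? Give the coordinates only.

[5,-24]

The first coordinate travels 4 per step and bounces off the walls at -6 and 7.
  step 8: 1 → 5
The second coordinate changes by -4 each step: at step 8 it is -24.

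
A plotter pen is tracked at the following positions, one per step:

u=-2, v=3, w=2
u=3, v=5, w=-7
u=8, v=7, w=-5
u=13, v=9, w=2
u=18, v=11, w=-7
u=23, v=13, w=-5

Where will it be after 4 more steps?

u=43, v=21, w=2

U: linear, +5 per step → 43 at step 9.
V: linear, +2 per step → 21 at step 9.
W: cycles through 2, -7, -5 every 3 steps. Step 9 lands at position 0 of the cycle → 2.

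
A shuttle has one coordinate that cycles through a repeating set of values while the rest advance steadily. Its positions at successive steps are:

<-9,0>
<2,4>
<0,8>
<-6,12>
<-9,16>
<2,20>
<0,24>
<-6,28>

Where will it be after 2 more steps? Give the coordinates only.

The first coordinate repeats the cycle [-9, 2, 0, -6] with period 4; step 9 mod 4 = 1, giving 2.
The second coordinate changes by +4 each step, so at step 9 it is 0 + 9·(4) = 36.

<2,36>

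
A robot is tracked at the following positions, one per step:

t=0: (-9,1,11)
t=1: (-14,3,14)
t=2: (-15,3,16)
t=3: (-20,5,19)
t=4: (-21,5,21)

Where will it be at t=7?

Step-to-step displacements: (-5,+2,+3), (-1,+0,+2), (-5,+2,+3), (-1,+0,+2) — a repeating cycle of length 2.
step 5: apply (-5,+2,+3) → (-26,7,24)
step 6: apply (-1,+0,+2) → (-27,7,26)
step 7: apply (-5,+2,+3) → (-32,9,29)

(-32,9,29)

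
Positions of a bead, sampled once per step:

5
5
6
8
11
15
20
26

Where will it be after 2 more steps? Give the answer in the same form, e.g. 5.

41

First differences are +0, +1, +2, +3, +4, +5, +6; their common second difference is +1 (constant acceleration).
step 8: 26 + 7 → 33
step 9: 33 + 8 → 41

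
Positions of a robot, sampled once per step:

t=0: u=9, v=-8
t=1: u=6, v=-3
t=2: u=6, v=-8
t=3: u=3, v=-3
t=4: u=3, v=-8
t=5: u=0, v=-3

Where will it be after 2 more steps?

u=-3, v=-3

The moves between consecutive positions are (-3, +5), (+0, -5), (-3, +5), (+0, -5), (-3, +5); they repeat the 2-cycle [(-3, +5), (+0, -5)].
step 6: apply (+0, -5) → u=0, v=-8
step 7: apply (-3, +5) → u=-3, v=-3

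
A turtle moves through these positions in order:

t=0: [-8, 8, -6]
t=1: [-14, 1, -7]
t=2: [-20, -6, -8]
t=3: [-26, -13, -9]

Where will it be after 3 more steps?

[-44, -34, -12]

Each step adds [-6, -7, -1] to the position.
step 4: [-26, -13, -9] + [-6, -7, -1] → [-32, -20, -10]
step 5: [-32, -20, -10] + [-6, -7, -1] → [-38, -27, -11]
step 6: [-38, -27, -11] + [-6, -7, -1] → [-44, -34, -12]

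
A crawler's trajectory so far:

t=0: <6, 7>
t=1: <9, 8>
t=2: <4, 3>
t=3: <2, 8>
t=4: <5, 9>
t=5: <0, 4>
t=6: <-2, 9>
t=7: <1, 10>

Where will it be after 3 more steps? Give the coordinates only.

The moves between consecutive positions are <+3, +1>, <-5, -5>, <-2, +5>, <+3, +1>, <-5, -5>, <-2, +5>, <+3, +1>; they repeat the 3-cycle [<+3, +1>, <-5, -5>, <-2, +5>].
step 8: apply <-5, -5> → <-4, 5>
step 9: apply <-2, +5> → <-6, 10>
step 10: apply <+3, +1> → <-3, 11>

<-3, 11>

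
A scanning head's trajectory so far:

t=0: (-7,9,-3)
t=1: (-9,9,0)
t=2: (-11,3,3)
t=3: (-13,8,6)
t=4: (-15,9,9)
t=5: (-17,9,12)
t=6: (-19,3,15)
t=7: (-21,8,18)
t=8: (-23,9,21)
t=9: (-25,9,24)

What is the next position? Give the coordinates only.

(-27,3,27)

First: linear, -2 per step → -27 at step 10.
Second: cycles through 9, 9, 3, 8 every 4 steps. Step 10 lands at position 2 of the cycle → 3.
Third: linear, +3 per step → 27 at step 10.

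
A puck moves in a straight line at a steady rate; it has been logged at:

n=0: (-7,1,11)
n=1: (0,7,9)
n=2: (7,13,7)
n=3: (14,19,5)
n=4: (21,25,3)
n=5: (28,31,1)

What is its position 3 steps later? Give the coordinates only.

Each step adds (+7,+6,-2) to the position.
step 6: (28,31,1) + (+7,+6,-2) → (35,37,-1)
step 7: (35,37,-1) + (+7,+6,-2) → (42,43,-3)
step 8: (42,43,-3) + (+7,+6,-2) → (49,49,-5)

(49,49,-5)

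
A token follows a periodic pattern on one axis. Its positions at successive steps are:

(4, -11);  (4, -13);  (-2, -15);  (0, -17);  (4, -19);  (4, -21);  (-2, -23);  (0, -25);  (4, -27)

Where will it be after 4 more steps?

First: cycles through 4, 4, -2, 0 every 4 steps. Step 12 lands at position 0 of the cycle → 4.
Second: linear, -2 per step → -35 at step 12.

(4, -35)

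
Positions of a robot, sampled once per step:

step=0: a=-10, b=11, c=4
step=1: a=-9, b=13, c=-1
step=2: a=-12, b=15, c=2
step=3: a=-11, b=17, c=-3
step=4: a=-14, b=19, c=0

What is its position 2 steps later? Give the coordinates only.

a=-16, b=23, c=-2

Differencing gives (+1, +2, -5), (-3, +2, +3), (+1, +2, -5), (-3, +2, +3). This is the pattern (+1, +2, -5), (-3, +2, +3) repeated.
step 5: apply (+1, +2, -5) → a=-13, b=21, c=-5
step 6: apply (-3, +2, +3) → a=-16, b=23, c=-2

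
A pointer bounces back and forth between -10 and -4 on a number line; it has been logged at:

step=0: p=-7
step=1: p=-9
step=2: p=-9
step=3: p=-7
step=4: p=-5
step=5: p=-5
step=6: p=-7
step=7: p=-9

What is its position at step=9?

The value travels 2 per step and bounces off the walls at -10 and -4.
  step 8: -9 → -9
  step 9: -9 → -7

p=-7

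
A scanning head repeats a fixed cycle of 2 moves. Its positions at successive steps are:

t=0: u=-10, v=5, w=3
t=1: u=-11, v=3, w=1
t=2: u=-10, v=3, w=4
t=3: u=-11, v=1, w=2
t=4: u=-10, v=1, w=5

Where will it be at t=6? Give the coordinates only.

Step-to-step displacements: (-1,-2,-2), (+1,+0,+3), (-1,-2,-2), (+1,+0,+3) — a repeating cycle of length 2.
step 5: apply (-1,-2,-2) → u=-11, v=-1, w=3
step 6: apply (+1,+0,+3) → u=-10, v=-1, w=6

u=-10, v=-1, w=6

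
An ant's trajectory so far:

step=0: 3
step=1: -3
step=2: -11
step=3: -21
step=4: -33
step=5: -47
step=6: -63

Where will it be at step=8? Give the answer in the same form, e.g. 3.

First differences are -6, -8, -10, -12, -14, -16; their common second difference is -2 (constant acceleration).
step 7: -63 − 18 → -81
step 8: -81 − 20 → -101

-101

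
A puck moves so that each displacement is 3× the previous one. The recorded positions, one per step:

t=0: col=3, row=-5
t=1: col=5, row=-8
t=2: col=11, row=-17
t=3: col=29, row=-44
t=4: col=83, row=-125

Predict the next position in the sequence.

Consecutive displacements (+2, -3), (+6, -9), (+18, -27), (+54, -81) scale by a factor of 3 each step.
step 5: col=83, row=-125 + (+162, -243) → col=245, row=-368

col=245, row=-368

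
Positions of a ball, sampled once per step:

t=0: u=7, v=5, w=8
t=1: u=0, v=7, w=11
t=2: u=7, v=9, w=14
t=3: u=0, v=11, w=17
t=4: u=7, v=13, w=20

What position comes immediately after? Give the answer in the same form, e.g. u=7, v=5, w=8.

U: cycles through 7, 0 every 2 steps. Step 5 lands at position 1 of the cycle → 0.
V: linear, +2 per step → 15 at step 5.
W: linear, +3 per step → 23 at step 5.

u=0, v=15, w=23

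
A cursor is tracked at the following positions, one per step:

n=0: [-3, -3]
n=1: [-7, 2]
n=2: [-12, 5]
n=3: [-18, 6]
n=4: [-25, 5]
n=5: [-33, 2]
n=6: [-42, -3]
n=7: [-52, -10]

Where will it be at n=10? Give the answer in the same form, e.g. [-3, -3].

[-88, -43]

Taking differences between consecutive positions: [-4, +5], [-5, +3], [-6, +1], [-7, -1], [-8, -3], [-9, -5], [-10, -7]. These grow by [-1, -2] each step.
step 8: [-52, -10] + [-11, -9] → [-63, -19]
step 9: [-63, -19] + [-12, -11] → [-75, -30]
step 10: [-75, -30] + [-13, -13] → [-88, -43]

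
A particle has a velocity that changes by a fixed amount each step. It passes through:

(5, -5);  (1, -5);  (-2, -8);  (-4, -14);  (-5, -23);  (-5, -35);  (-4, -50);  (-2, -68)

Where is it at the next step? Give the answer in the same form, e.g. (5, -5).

Successive displacements: (-4, +0), (-3, -3), (-2, -6), (-1, -9), (+0, -12), (+1, -15), (+2, -18) — each changes by (+1, -3).
step 8: (-2, -68) + (+3, -21) → (1, -89)

(1, -89)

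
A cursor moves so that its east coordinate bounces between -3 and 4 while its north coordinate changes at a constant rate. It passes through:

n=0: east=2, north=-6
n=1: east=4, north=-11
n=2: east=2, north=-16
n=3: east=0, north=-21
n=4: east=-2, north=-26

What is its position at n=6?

east=0, north=-36

The east coordinate reflects between -3 and 4, moving 2 per step.
  step 5: -2 → -2
  step 6: -2 → 0
The north coordinate changes by -5 each step: at step 6 it is -36.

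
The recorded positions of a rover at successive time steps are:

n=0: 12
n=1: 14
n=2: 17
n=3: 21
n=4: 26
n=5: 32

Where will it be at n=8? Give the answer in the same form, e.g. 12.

56

Successive displacements: +2, +3, +4, +5, +6 — each changes by +1.
step 6: 32 + 7 → 39
step 7: 39 + 8 → 47
step 8: 47 + 9 → 56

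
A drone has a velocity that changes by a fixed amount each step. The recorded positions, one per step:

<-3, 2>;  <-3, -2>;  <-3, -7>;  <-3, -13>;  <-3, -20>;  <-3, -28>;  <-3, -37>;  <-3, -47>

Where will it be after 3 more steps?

<-3, -83>

First differences are <+0, -4>, <+0, -5>, <+0, -6>, <+0, -7>, <+0, -8>, <+0, -9>, <+0, -10>; their common second difference is <+0, -1> (constant acceleration).
step 8: <-3, -47> + <+0, -11> → <-3, -58>
step 9: <-3, -58> + <+0, -12> → <-3, -70>
step 10: <-3, -70> + <+0, -13> → <-3, -83>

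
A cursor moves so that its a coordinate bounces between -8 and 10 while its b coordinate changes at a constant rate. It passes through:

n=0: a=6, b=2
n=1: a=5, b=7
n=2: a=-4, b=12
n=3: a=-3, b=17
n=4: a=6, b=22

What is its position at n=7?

a=-3, b=37

The a coordinate travels 9 per step and bounces off the walls at -8 and 10.
  step 5: 6 → 5
  step 6: 5 → -4
  step 7: -4 → -3
The b coordinate changes by +5 each step: at step 7 it is 37.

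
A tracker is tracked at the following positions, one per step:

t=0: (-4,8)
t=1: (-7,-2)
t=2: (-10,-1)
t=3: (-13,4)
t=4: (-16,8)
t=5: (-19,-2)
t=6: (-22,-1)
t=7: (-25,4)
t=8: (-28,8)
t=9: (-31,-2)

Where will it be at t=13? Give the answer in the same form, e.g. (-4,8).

The first coordinate changes by -3 each step, so at step 13 it is -4 + 13·(-3) = -43.
The second coordinate repeats the cycle [8, -2, -1, 4] with period 4; step 13 mod 4 = 1, giving -2.

(-43,-2)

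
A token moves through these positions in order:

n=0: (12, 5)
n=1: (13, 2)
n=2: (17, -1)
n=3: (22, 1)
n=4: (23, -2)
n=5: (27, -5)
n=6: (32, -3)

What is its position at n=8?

(37, -9)

The moves between consecutive positions are (+1, -3), (+4, -3), (+5, +2), (+1, -3), (+4, -3), (+5, +2); they repeat the 3-cycle [(+1, -3), (+4, -3), (+5, +2)].
step 7: apply (+1, -3) → (33, -6)
step 8: apply (+4, -3) → (37, -9)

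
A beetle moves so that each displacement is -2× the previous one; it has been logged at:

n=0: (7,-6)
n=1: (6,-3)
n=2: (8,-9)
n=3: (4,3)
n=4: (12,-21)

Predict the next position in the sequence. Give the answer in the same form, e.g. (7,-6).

(-4,27)

Consecutive displacements (-1,+3), (+2,-6), (-4,+12), (+8,-24) scale by a factor of -2 each step.
step 5: (12,-21) + (-16,+48) → (-4,27)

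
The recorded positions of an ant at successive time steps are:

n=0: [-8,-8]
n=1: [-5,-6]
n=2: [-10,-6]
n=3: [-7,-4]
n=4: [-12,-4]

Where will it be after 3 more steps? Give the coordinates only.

The moves between consecutive positions are [+3,+2], [-5,+0], [+3,+2], [-5,+0]; they repeat the 2-cycle [[+3,+2], [-5,+0]].
step 5: apply [+3,+2] → [-9,-2]
step 6: apply [-5,+0] → [-14,-2]
step 7: apply [+3,+2] → [-11,0]

[-11,0]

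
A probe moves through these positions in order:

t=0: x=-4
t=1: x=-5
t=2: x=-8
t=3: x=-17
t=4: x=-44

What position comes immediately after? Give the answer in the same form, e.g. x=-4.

x=-125

Consecutive displacements -1, -3, -9, -27 scale by a factor of 3 each step.
step 5: -44 − 81 → x=-125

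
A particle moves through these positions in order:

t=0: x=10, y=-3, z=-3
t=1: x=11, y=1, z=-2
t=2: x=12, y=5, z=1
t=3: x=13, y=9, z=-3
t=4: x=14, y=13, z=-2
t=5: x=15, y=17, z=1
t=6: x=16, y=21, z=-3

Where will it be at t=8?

x=18, y=29, z=1

The x coordinate changes by +1 each step, so at step 8 it is 10 + 8·(1) = 18.
The y coordinate changes by +4 each step, so at step 8 it is -3 + 8·(4) = 29.
The z coordinate repeats the cycle [-3, -2, 1] with period 3; step 8 mod 3 = 2, giving 1.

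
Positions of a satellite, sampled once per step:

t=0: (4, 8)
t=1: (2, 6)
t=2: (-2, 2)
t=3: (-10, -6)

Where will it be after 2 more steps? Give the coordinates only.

Step-to-step displacements: (-2, -2), (-4, -4), (-8, -8); each is 2× the previous.
step 4: (-10, -6) + (-16, -16) → (-26, -22)
step 5: (-26, -22) + (-32, -32) → (-58, -54)

(-58, -54)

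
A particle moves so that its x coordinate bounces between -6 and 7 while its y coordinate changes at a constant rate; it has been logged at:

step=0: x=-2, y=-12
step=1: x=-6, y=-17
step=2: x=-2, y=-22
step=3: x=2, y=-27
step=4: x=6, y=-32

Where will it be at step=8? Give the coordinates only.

The x coordinate reflects between -6 and 7, moving 4 per step.
  step 5: 6 → 4
  step 6: 4 → 0
  step 7: 0 → -4
  step 8: -4 → -4
The y coordinate changes by -5 each step: at step 8 it is -52.

x=-4, y=-52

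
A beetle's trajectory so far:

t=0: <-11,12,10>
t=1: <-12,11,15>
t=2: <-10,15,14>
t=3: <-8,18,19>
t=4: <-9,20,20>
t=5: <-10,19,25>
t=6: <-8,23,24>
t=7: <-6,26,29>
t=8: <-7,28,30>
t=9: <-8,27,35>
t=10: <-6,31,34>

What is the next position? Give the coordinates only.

Step-to-step displacements: <-1,-1,+5>, <+2,+4,-1>, <+2,+3,+5>, <-1,+2,+1>, <-1,-1,+5>, <+2,+4,-1>, <+2,+3,+5>, <-1,+2,+1>, <-1,-1,+5>, <+2,+4,-1> — a repeating cycle of length 4.
step 11: apply <+2,+3,+5> → <-4,34,39>

<-4,34,39>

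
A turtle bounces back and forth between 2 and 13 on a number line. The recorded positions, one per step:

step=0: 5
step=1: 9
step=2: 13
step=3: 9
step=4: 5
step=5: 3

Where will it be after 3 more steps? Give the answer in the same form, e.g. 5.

11

The value travels 4 per step and bounces off the walls at 2 and 13.
  step 6: 3 → 7
  step 7: 7 → 11
  step 8: 11 → 11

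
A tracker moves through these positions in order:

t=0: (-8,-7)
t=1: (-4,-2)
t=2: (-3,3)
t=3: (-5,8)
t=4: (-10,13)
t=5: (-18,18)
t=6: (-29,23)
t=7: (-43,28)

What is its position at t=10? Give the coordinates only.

(-103,43)

Taking differences between consecutive positions: (+4,+5), (+1,+5), (-2,+5), (-5,+5), (-8,+5), (-11,+5), (-14,+5). These grow by (-3,+0) each step.
step 8: (-43,28) + (-17,+5) → (-60,33)
step 9: (-60,33) + (-20,+5) → (-80,38)
step 10: (-80,38) + (-23,+5) → (-103,43)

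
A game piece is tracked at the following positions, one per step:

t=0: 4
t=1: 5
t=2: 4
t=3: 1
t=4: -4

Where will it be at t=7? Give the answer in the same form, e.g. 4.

-31

Successive displacements: +1, -1, -3, -5 — each changes by -2.
step 5: -4 − 7 → -11
step 6: -11 − 9 → -20
step 7: -20 − 11 → -31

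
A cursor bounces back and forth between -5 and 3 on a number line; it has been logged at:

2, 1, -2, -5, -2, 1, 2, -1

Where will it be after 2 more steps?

-3

The value reflects between -5 and 3, moving 3 per step.
  step 8: -1 → -4
  step 9: -4 → -3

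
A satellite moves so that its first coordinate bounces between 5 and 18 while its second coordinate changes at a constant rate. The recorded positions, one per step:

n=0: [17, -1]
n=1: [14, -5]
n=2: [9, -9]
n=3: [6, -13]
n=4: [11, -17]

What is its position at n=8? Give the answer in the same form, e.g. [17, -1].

[5, -33]

The first coordinate reflects between 5 and 18, moving 5 per step.
  step 5: 11 → 16
  step 6: 16 → 15
  step 7: 15 → 10
  step 8: 10 → 5
The second coordinate changes by -4 each step: at step 8 it is -33.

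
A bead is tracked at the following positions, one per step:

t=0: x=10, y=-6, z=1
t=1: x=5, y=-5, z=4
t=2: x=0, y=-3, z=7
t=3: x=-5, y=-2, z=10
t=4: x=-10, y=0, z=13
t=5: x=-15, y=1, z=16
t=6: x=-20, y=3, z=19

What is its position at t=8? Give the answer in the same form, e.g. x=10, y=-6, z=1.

x=-30, y=6, z=25

The moves between consecutive positions are (-5,+1,+3), (-5,+2,+3), (-5,+1,+3), (-5,+2,+3), (-5,+1,+3), (-5,+2,+3); they repeat the 2-cycle [(-5,+1,+3), (-5,+2,+3)].
step 7: apply (-5,+1,+3) → x=-25, y=4, z=22
step 8: apply (-5,+2,+3) → x=-30, y=6, z=25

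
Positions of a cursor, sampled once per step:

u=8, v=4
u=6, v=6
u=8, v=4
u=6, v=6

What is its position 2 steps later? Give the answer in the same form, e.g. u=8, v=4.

u=6, v=6

Step-to-step displacements: (-2, +2), (+2, -2), (-2, +2); each is -1× the previous.
step 4: u=6, v=6 + (+2, -2) → u=8, v=4
step 5: u=8, v=4 + (-2, +2) → u=6, v=6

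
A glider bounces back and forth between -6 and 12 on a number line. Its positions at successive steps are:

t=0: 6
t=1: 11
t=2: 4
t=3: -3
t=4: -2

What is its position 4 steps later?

-2

The value travels 7 per step and bounces off the walls at -6 and 12.
  step 5: -2 → 5
  step 6: 5 → 12
  step 7: 12 → 5
  step 8: 5 → -2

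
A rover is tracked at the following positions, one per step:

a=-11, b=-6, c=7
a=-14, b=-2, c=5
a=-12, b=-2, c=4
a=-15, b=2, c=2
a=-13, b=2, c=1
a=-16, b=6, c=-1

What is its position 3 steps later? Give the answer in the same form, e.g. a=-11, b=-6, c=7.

a=-15, b=10, c=-5

Differencing gives (-3,+4,-2), (+2,+0,-1), (-3,+4,-2), (+2,+0,-1), (-3,+4,-2). This is the pattern (-3,+4,-2), (+2,+0,-1) repeated.
step 6: apply (+2,+0,-1) → a=-14, b=6, c=-2
step 7: apply (-3,+4,-2) → a=-17, b=10, c=-4
step 8: apply (+2,+0,-1) → a=-15, b=10, c=-5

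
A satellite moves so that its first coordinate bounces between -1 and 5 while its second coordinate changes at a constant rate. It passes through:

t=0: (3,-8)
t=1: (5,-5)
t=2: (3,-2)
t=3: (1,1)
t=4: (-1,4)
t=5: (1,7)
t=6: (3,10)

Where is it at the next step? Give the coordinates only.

The first coordinate reflects between -1 and 5, moving 2 per step.
  step 7: 3 → 5
The second coordinate changes by +3 each step: at step 7 it is 13.

(5,13)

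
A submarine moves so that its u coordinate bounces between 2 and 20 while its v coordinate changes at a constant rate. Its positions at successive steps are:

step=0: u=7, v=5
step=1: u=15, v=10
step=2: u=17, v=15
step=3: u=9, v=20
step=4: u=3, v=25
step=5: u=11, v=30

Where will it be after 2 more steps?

The u coordinate travels 8 per step and bounces off the walls at 2 and 20.
  step 6: 11 → 19
  step 7: 19 → 13
The v coordinate changes by +5 each step: at step 7 it is 40.

u=13, v=40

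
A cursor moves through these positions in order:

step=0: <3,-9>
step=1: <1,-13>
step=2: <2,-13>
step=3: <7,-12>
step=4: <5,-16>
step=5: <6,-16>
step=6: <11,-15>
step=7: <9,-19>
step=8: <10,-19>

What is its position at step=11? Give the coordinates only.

Differencing gives <-2,-4>, <+1,+0>, <+5,+1>, <-2,-4>, <+1,+0>, <+5,+1>, <-2,-4>, <+1,+0>. This is the pattern <-2,-4>, <+1,+0>, <+5,+1> repeated.
step 9: apply <+5,+1> → <15,-18>
step 10: apply <-2,-4> → <13,-22>
step 11: apply <+1,+0> → <14,-22>

<14,-22>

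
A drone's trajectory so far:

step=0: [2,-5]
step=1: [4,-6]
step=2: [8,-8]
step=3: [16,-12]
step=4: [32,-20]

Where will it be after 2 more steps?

[128,-68]

Consecutive displacements [+2,-1], [+4,-2], [+8,-4], [+16,-8] scale by a factor of 2 each step.
step 5: [32,-20] + [+32,-16] → [64,-36]
step 6: [64,-36] + [+64,-32] → [128,-68]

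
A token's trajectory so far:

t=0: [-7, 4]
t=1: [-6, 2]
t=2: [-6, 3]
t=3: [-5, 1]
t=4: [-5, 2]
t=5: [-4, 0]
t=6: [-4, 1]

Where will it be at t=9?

Step-to-step displacements: [+1, -2], [+0, +1], [+1, -2], [+0, +1], [+1, -2], [+0, +1] — a repeating cycle of length 2.
step 7: apply [+1, -2] → [-3, -1]
step 8: apply [+0, +1] → [-3, 0]
step 9: apply [+1, -2] → [-2, -2]

[-2, -2]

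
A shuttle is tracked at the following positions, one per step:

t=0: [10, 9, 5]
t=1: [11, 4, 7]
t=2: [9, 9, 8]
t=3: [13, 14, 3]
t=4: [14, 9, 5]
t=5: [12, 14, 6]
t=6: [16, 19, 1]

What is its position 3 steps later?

[19, 24, -1]

Differencing gives [+1, -5, +2], [-2, +5, +1], [+4, +5, -5], [+1, -5, +2], [-2, +5, +1], [+4, +5, -5]. This is the pattern [+1, -5, +2], [-2, +5, +1], [+4, +5, -5] repeated.
step 7: apply [+1, -5, +2] → [17, 14, 3]
step 8: apply [-2, +5, +1] → [15, 19, 4]
step 9: apply [+4, +5, -5] → [19, 24, -1]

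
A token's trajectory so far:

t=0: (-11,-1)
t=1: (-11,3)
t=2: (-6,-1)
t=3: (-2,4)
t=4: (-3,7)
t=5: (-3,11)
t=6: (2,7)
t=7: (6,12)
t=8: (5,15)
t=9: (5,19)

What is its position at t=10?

(10,15)

Differencing gives (+0,+4), (+5,-4), (+4,+5), (-1,+3), (+0,+4), (+5,-4), (+4,+5), (-1,+3), (+0,+4). This is the pattern (+0,+4), (+5,-4), (+4,+5), (-1,+3) repeated.
step 10: apply (+5,-4) → (10,15)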